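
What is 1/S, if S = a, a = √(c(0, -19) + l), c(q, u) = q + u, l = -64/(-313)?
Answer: -I*√1841379/5883 ≈ -0.23066*I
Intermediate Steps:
l = 64/313 (l = -64*(-1/313) = 64/313 ≈ 0.20447)
a = I*√1841379/313 (a = √((0 - 19) + 64/313) = √(-19 + 64/313) = √(-5883/313) = I*√1841379/313 ≈ 4.3354*I)
S = I*√1841379/313 ≈ 4.3354*I
1/S = 1/(I*√1841379/313) = -I*√1841379/5883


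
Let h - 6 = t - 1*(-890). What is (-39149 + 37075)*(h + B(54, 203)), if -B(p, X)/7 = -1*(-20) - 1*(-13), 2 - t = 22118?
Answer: 44489374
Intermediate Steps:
t = -22116 (t = 2 - 1*22118 = 2 - 22118 = -22116)
B(p, X) = -231 (B(p, X) = -7*(-1*(-20) - 1*(-13)) = -7*(20 + 13) = -7*33 = -231)
h = -21220 (h = 6 + (-22116 - 1*(-890)) = 6 + (-22116 + 890) = 6 - 21226 = -21220)
(-39149 + 37075)*(h + B(54, 203)) = (-39149 + 37075)*(-21220 - 231) = -2074*(-21451) = 44489374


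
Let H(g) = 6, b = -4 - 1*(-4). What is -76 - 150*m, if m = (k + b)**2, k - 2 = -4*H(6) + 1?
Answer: -66226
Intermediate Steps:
b = 0 (b = -4 + 4 = 0)
k = -21 (k = 2 + (-4*6 + 1) = 2 + (-24 + 1) = 2 - 23 = -21)
m = 441 (m = (-21 + 0)**2 = (-21)**2 = 441)
-76 - 150*m = -76 - 150*441 = -76 - 66150 = -66226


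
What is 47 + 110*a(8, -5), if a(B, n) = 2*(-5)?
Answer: -1053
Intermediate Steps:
a(B, n) = -10
47 + 110*a(8, -5) = 47 + 110*(-10) = 47 - 1100 = -1053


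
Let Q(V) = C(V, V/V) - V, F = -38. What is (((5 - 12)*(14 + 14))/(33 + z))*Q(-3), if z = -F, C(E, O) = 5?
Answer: -1568/71 ≈ -22.085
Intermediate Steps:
z = 38 (z = -1*(-38) = 38)
Q(V) = 5 - V
(((5 - 12)*(14 + 14))/(33 + z))*Q(-3) = (((5 - 12)*(14 + 14))/(33 + 38))*(5 - 1*(-3)) = ((-7*28)/71)*(5 + 3) = ((1/71)*(-196))*8 = -196/71*8 = -1568/71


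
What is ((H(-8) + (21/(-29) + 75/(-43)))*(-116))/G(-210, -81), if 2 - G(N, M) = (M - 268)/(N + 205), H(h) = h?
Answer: -261080/14577 ≈ -17.910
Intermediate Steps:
G(N, M) = 2 - (-268 + M)/(205 + N) (G(N, M) = 2 - (M - 268)/(N + 205) = 2 - (-268 + M)/(205 + N))
((H(-8) + (21/(-29) + 75/(-43)))*(-116))/G(-210, -81) = ((-8 + (21/(-29) + 75/(-43)))*(-116))/(((678 - 1*(-81) + 2*(-210))/(205 - 210))) = ((-8 + (21*(-1/29) + 75*(-1/43)))*(-116))/(((678 + 81 - 420)/(-5))) = ((-8 + (-21/29 - 75/43))*(-116))/((-1/5*339)) = ((-8 - 3078/1247)*(-116))/(-339/5) = -13054/1247*(-116)*(-5/339) = (52216/43)*(-5/339) = -261080/14577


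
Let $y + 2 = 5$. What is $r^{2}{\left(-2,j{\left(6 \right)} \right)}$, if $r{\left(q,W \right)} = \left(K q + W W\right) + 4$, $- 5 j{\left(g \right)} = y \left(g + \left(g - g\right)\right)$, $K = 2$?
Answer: $\frac{104976}{625} \approx 167.96$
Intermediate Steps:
$y = 3$ ($y = -2 + 5 = 3$)
$j{\left(g \right)} = - \frac{3 g}{5}$ ($j{\left(g \right)} = - \frac{3 \left(g + \left(g - g\right)\right)}{5} = - \frac{3 \left(g + 0\right)}{5} = - \frac{3 g}{5}$)
$r{\left(q,W \right)} = 4 + W^{2} + 2 q$ ($r{\left(q,W \right)} = \left(2 q + W W\right) + 4 = \left(2 q + W^{2}\right) + 4 = \left(W^{2} + 2 q\right) + 4 = 4 + W^{2} + 2 q$)
$r^{2}{\left(-2,j{\left(6 \right)} \right)} = \left(4 + \left(\left(- \frac{3}{5}\right) 6\right)^{2} + 2 \left(-2\right)\right)^{2} = \left(4 + \left(- \frac{18}{5}\right)^{2} - 4\right)^{2} = \left(4 + \frac{324}{25} - 4\right)^{2} = \left(\frac{324}{25}\right)^{2} = \frac{104976}{625}$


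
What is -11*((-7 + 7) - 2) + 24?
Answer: 46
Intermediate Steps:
-11*((-7 + 7) - 2) + 24 = -11*(0 - 2) + 24 = -11*(-2) + 24 = 22 + 24 = 46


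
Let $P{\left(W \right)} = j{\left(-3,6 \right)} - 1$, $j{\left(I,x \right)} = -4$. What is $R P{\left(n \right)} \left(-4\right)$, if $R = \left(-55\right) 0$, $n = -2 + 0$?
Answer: $0$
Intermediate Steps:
$n = -2$
$P{\left(W \right)} = -5$ ($P{\left(W \right)} = -4 - 1 = -5$)
$R = 0$
$R P{\left(n \right)} \left(-4\right) = 0 \left(\left(-5\right) \left(-4\right)\right) = 0 \cdot 20 = 0$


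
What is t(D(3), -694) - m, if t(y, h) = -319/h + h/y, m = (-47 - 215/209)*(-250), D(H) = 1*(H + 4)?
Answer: -12291346227/1015322 ≈ -12106.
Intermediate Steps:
D(H) = 4 + H (D(H) = 1*(4 + H) = 4 + H)
m = 2509500/209 (m = (-47 - 215*1/209)*(-250) = (-47 - 215/209)*(-250) = -10038/209*(-250) = 2509500/209 ≈ 12007.)
t(D(3), -694) - m = (-319/(-694) - 694/(4 + 3)) - 1*2509500/209 = (-319*(-1/694) - 694/7) - 2509500/209 = (319/694 - 694*1/7) - 2509500/209 = (319/694 - 694/7) - 2509500/209 = -479403/4858 - 2509500/209 = -12291346227/1015322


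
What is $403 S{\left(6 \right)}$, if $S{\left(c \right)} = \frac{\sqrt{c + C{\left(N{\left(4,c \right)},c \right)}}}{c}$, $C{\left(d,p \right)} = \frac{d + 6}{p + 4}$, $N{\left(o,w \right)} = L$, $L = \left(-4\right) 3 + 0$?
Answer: $\frac{403 \sqrt{15}}{10} \approx 156.08$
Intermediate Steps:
$L = -12$ ($L = -12 + 0 = -12$)
$N{\left(o,w \right)} = -12$
$C{\left(d,p \right)} = \frac{6 + d}{4 + p}$
$S{\left(c \right)} = \frac{\sqrt{c - \frac{6}{4 + c}}}{c}$ ($S{\left(c \right)} = \frac{\sqrt{c + \frac{6 - 12}{4 + c}}}{c} = \frac{\sqrt{c + \frac{1}{4 + c} \left(-6\right)}}{c} = \frac{\sqrt{c - \frac{6}{4 + c}}}{c}$)
$403 S{\left(6 \right)} = 403 \frac{\sqrt{\frac{-6 + 6 \left(4 + 6\right)}{4 + 6}}}{6} = 403 \frac{\sqrt{\frac{-6 + 6 \cdot 10}{10}}}{6} = 403 \frac{\sqrt{\frac{-6 + 60}{10}}}{6} = 403 \frac{\sqrt{\frac{1}{10} \cdot 54}}{6} = 403 \frac{\sqrt{\frac{27}{5}}}{6} = 403 \frac{\frac{3}{5} \sqrt{15}}{6} = 403 \frac{\sqrt{15}}{10} = \frac{403 \sqrt{15}}{10}$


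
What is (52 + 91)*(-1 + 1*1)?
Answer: 0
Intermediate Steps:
(52 + 91)*(-1 + 1*1) = 143*(-1 + 1) = 143*0 = 0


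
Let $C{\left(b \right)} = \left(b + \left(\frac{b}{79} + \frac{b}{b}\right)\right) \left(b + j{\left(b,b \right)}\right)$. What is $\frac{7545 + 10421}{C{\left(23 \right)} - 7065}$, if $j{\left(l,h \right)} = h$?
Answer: $- \frac{1419314}{469861} \approx -3.0207$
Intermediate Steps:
$C{\left(b \right)} = 2 b \left(1 + \frac{80 b}{79}\right)$ ($C{\left(b \right)} = \left(b + \left(\frac{b}{79} + \frac{b}{b}\right)\right) \left(b + b\right) = \left(b + \left(b \frac{1}{79} + 1\right)\right) 2 b = \left(b + \left(\frac{b}{79} + 1\right)\right) 2 b = \left(b + \left(1 + \frac{b}{79}\right)\right) 2 b = \left(1 + \frac{80 b}{79}\right) 2 b = 2 b \left(1 + \frac{80 b}{79}\right)$)
$\frac{7545 + 10421}{C{\left(23 \right)} - 7065} = \frac{7545 + 10421}{\frac{2}{79} \cdot 23 \left(79 + 80 \cdot 23\right) - 7065} = \frac{17966}{\frac{2}{79} \cdot 23 \left(79 + 1840\right) - 7065} = \frac{17966}{\frac{2}{79} \cdot 23 \cdot 1919 - 7065} = \frac{17966}{\frac{88274}{79} - 7065} = \frac{17966}{- \frac{469861}{79}} = 17966 \left(- \frac{79}{469861}\right) = - \frac{1419314}{469861}$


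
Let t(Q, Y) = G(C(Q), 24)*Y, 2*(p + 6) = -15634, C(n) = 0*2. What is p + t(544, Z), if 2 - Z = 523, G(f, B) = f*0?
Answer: -7823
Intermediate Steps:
C(n) = 0
p = -7823 (p = -6 + (1/2)*(-15634) = -6 - 7817 = -7823)
G(f, B) = 0
Z = -521 (Z = 2 - 1*523 = 2 - 523 = -521)
t(Q, Y) = 0 (t(Q, Y) = 0*Y = 0)
p + t(544, Z) = -7823 + 0 = -7823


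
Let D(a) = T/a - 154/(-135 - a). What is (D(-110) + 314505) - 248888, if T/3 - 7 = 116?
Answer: 36090893/550 ≈ 65620.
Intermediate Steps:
T = 369 (T = 21 + 3*116 = 21 + 348 = 369)
D(a) = -154/(-135 - a) + 369/a (D(a) = 369/a - 154/(-135 - a) = -154/(-135 - a) + 369/a)
(D(-110) + 314505) - 248888 = ((49815 + 523*(-110))/((-110)*(135 - 110)) + 314505) - 248888 = (-1/110*(49815 - 57530)/25 + 314505) - 248888 = (-1/110*1/25*(-7715) + 314505) - 248888 = (1543/550 + 314505) - 248888 = 172979293/550 - 248888 = 36090893/550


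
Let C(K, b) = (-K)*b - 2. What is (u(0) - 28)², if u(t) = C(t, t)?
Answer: 900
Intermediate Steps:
C(K, b) = -2 - K*b (C(K, b) = -K*b - 2 = -2 - K*b)
u(t) = -2 - t² (u(t) = -2 - t*t = -2 - t²)
(u(0) - 28)² = ((-2 - 1*0²) - 28)² = ((-2 - 1*0) - 28)² = ((-2 + 0) - 28)² = (-2 - 28)² = (-30)² = 900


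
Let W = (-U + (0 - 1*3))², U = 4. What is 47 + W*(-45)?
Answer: -2158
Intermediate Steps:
W = 49 (W = (-1*4 + (0 - 1*3))² = (-4 + (0 - 3))² = (-4 - 3)² = (-7)² = 49)
47 + W*(-45) = 47 + 49*(-45) = 47 - 2205 = -2158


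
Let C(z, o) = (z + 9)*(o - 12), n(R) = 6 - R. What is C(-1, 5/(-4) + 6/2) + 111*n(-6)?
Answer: 1250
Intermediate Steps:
C(z, o) = (-12 + o)*(9 + z) (C(z, o) = (9 + z)*(-12 + o) = (-12 + o)*(9 + z))
C(-1, 5/(-4) + 6/2) + 111*n(-6) = (-108 - 12*(-1) + 9*(5/(-4) + 6/2) + (5/(-4) + 6/2)*(-1)) + 111*(6 - 1*(-6)) = (-108 + 12 + 9*(5*(-1/4) + 6*(1/2)) + (5*(-1/4) + 6*(1/2))*(-1)) + 111*(6 + 6) = (-108 + 12 + 9*(-5/4 + 3) + (-5/4 + 3)*(-1)) + 111*12 = (-108 + 12 + 9*(7/4) + (7/4)*(-1)) + 1332 = (-108 + 12 + 63/4 - 7/4) + 1332 = -82 + 1332 = 1250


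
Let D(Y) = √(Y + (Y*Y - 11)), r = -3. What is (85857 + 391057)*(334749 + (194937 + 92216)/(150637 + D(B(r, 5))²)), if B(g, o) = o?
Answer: 12025918864537129/75328 ≈ 1.5965e+11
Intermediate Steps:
D(Y) = √(-11 + Y + Y²) (D(Y) = √(Y + (Y² - 11)) = √(Y + (-11 + Y²)) = √(-11 + Y + Y²))
(85857 + 391057)*(334749 + (194937 + 92216)/(150637 + D(B(r, 5))²)) = (85857 + 391057)*(334749 + (194937 + 92216)/(150637 + (√(-11 + 5 + 5²))²)) = 476914*(334749 + 287153/(150637 + (√(-11 + 5 + 25))²)) = 476914*(334749 + 287153/(150637 + (√19)²)) = 476914*(334749 + 287153/(150637 + 19)) = 476914*(334749 + 287153/150656) = 476914*(50432232497/150656) = 12025918864537129/75328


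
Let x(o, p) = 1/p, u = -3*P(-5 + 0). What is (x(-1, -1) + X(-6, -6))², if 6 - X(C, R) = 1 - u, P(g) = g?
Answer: 361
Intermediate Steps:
u = 15 (u = -3*(-5 + 0) = -3*(-5) = 15)
X(C, R) = 20 (X(C, R) = 6 - (1 - 1*15) = 6 - (1 - 15) = 6 - 1*(-14) = 6 + 14 = 20)
(x(-1, -1) + X(-6, -6))² = (1/(-1) + 20)² = (-1 + 20)² = 19² = 361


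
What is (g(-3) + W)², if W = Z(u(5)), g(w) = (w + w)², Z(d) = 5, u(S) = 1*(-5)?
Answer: 1681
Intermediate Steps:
u(S) = -5
g(w) = 4*w² (g(w) = (2*w)² = 4*w²)
W = 5
(g(-3) + W)² = (4*(-3)² + 5)² = (4*9 + 5)² = (36 + 5)² = 41² = 1681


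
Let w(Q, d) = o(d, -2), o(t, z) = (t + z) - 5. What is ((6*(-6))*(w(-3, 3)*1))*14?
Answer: 2016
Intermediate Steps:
o(t, z) = -5 + t + z
w(Q, d) = -7 + d (w(Q, d) = -5 + d - 2 = -7 + d)
((6*(-6))*(w(-3, 3)*1))*14 = ((6*(-6))*((-7 + 3)*1))*14 = -(-144)*14 = -36*(-4)*14 = 144*14 = 2016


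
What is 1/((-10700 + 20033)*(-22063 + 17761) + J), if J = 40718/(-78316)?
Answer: -39158/1572215883787 ≈ -2.4906e-8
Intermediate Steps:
J = -20359/39158 (J = 40718*(-1/78316) = -20359/39158 ≈ -0.51992)
1/((-10700 + 20033)*(-22063 + 17761) + J) = 1/((-10700 + 20033)*(-22063 + 17761) - 20359/39158) = 1/(9333*(-4302) - 20359/39158) = 1/(-40150566 - 20359/39158) = 1/(-1572215883787/39158) = -39158/1572215883787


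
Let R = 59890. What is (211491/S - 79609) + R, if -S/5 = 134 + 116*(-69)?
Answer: -775731159/39350 ≈ -19714.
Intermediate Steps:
S = 39350 (S = -5*(134 + 116*(-69)) = -5*(134 - 8004) = -5*(-7870) = 39350)
(211491/S - 79609) + R = (211491/39350 - 79609) + 59890 = -3132402659/39350 + 59890 = -775731159/39350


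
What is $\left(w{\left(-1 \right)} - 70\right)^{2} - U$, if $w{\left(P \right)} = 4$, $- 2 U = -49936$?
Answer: $-20612$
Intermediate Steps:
$U = 24968$ ($U = \left(- \frac{1}{2}\right) \left(-49936\right) = 24968$)
$\left(w{\left(-1 \right)} - 70\right)^{2} - U = \left(4 - 70\right)^{2} - 24968 = \left(-66\right)^{2} - 24968 = 4356 - 24968 = -20612$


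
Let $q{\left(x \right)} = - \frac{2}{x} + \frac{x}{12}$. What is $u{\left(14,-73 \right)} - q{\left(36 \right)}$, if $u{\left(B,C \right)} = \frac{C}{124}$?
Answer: $- \frac{3943}{1116} \approx -3.5332$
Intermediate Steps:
$u{\left(B,C \right)} = \frac{C}{124}$ ($u{\left(B,C \right)} = C \frac{1}{124} = \frac{C}{124}$)
$q{\left(x \right)} = - \frac{2}{x} + \frac{x}{12}$ ($q{\left(x \right)} = - \frac{2}{x} + x \frac{1}{12} = - \frac{2}{x} + \frac{x}{12}$)
$u{\left(14,-73 \right)} - q{\left(36 \right)} = \frac{1}{124} \left(-73\right) - \left(- \frac{2}{36} + \frac{1}{12} \cdot 36\right) = - \frac{73}{124} - \left(\left(-2\right) \frac{1}{36} + 3\right) = - \frac{73}{124} - \left(- \frac{1}{18} + 3\right) = - \frac{73}{124} - \frac{53}{18} = - \frac{3943}{1116}$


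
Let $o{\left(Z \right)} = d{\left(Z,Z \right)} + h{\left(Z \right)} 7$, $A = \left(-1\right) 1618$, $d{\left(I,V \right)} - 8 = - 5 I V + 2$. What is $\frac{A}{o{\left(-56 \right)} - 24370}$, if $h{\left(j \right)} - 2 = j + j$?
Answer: $\frac{809}{20405} \approx 0.039647$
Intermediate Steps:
$d{\left(I,V \right)} = 10 - 5 I V$ ($d{\left(I,V \right)} = 8 + \left(- 5 I V + 2\right) = 8 - \left(-2 + 5 I V\right) = 10 - 5 I V$)
$h{\left(j \right)} = 2 + 2 j$ ($h{\left(j \right)} = 2 + \left(j + j\right) = 2 + 2 j$)
$A = -1618$
$o{\left(Z \right)} = 24 - 5 Z^{2} + 14 Z$ ($o{\left(Z \right)} = \left(10 - 5 Z Z\right) + \left(2 + 2 Z\right) 7 = \left(10 - 5 Z^{2}\right) + \left(14 + 14 Z\right) = 24 - 5 Z^{2} + 14 Z$)
$\frac{A}{o{\left(-56 \right)} - 24370} = - \frac{1618}{\left(24 - 5 \left(-56\right)^{2} + 14 \left(-56\right)\right) - 24370} = - \frac{1618}{\left(24 - 15680 - 784\right) - 24370} = - \frac{1618}{-16440 - 24370} = - \frac{1618}{-40810} = \left(-1618\right) \left(- \frac{1}{40810}\right) = \frac{809}{20405}$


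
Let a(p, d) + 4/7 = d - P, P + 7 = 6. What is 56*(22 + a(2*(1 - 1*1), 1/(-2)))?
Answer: 1228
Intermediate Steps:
P = -1 (P = -7 + 6 = -1)
a(p, d) = 3/7 + d (a(p, d) = -4/7 + (d - 1*(-1)) = -4/7 + (d + 1) = -4/7 + (1 + d) = 3/7 + d)
56*(22 + a(2*(1 - 1*1), 1/(-2))) = 56*(22 + (3/7 + 1/(-2))) = 56*(22 + (3/7 - ½)) = 56*(22 - 1/14) = 56*(307/14) = 1228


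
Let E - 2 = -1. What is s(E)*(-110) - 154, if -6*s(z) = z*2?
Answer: -352/3 ≈ -117.33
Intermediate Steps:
E = 1 (E = 2 - 1 = 1)
s(z) = -z/3 (s(z) = -z*2/6 = -z/3)
s(E)*(-110) - 154 = -⅓*1*(-110) - 154 = -⅓*(-110) - 154 = 110/3 - 154 = -352/3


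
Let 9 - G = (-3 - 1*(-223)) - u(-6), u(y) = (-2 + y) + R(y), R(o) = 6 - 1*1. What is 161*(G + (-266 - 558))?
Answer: -167118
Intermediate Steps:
R(o) = 5 (R(o) = 6 - 1 = 5)
u(y) = 3 + y (u(y) = (-2 + y) + 5 = 3 + y)
G = -214 (G = 9 - ((-3 - 1*(-223)) - (3 - 6)) = 9 - ((-3 + 223) - 1*(-3)) = 9 - (220 + 3) = 9 - 1*223 = 9 - 223 = -214)
161*(G + (-266 - 558)) = 161*(-214 + (-266 - 558)) = 161*(-214 - 824) = 161*(-1038) = -167118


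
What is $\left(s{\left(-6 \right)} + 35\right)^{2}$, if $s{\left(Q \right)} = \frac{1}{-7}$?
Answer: $\frac{59536}{49} \approx 1215.0$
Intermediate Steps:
$s{\left(Q \right)} = - \frac{1}{7}$
$\left(s{\left(-6 \right)} + 35\right)^{2} = \left(- \frac{1}{7} + 35\right)^{2} = \left(\frac{244}{7}\right)^{2} = \frac{59536}{49}$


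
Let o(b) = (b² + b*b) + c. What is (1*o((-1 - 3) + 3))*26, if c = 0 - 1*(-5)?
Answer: 182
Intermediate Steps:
c = 5 (c = 0 + 5 = 5)
o(b) = 5 + 2*b² (o(b) = (b² + b*b) + 5 = (b² + b²) + 5 = 2*b² + 5 = 5 + 2*b²)
(1*o((-1 - 3) + 3))*26 = (1*(5 + 2*((-1 - 3) + 3)²))*26 = (1*(5 + 2*(-4 + 3)²))*26 = (1*(5 + 2*(-1)²))*26 = (1*(5 + 2*1))*26 = (1*(5 + 2))*26 = (1*7)*26 = 7*26 = 182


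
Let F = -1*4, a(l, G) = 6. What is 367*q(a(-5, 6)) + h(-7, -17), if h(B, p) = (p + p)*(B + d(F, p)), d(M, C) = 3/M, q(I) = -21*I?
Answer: -91957/2 ≈ -45979.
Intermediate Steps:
F = -4
h(B, p) = 2*p*(-¾ + B) (h(B, p) = (p + p)*(B + 3/(-4)) = (2*p)*(B + 3*(-¼)) = (2*p)*(B - ¾) = (2*p)*(-¾ + B) = 2*p*(-¾ + B))
367*q(a(-5, 6)) + h(-7, -17) = 367*(-21*6) + (½)*(-17)*(-3 + 4*(-7)) = 367*(-126) + (½)*(-17)*(-3 - 28) = -46242 + (½)*(-17)*(-31) = -46242 + 527/2 = -91957/2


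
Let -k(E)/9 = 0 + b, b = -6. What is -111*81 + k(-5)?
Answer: -8937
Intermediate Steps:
k(E) = 54 (k(E) = -9*(0 - 6) = -9*(-6) = 54)
-111*81 + k(-5) = -111*81 + 54 = -8991 + 54 = -8937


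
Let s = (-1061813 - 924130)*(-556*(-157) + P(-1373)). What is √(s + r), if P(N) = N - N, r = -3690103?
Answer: I*√173360626459 ≈ 4.1637e+5*I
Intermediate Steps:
P(N) = 0
s = -173356936356 (s = (-1061813 - 924130)*(-556*(-157) + 0) = -1985943*(87292 + 0) = -1985943*87292 = -173356936356)
√(s + r) = √(-173356936356 - 3690103) = √(-173360626459) = I*√173360626459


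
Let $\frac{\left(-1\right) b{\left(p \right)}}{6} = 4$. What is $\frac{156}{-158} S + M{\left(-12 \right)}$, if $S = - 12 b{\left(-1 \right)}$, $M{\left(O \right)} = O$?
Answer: $- \frac{23412}{79} \approx -296.35$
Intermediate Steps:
$b{\left(p \right)} = -24$ ($b{\left(p \right)} = \left(-6\right) 4 = -24$)
$S = 288$ ($S = \left(-12\right) \left(-24\right) = 288$)
$\frac{156}{-158} S + M{\left(-12 \right)} = \frac{156}{-158} \cdot 288 - 12 = 156 \left(- \frac{1}{158}\right) 288 - 12 = \left(- \frac{78}{79}\right) 288 - 12 = - \frac{22464}{79} - 12 = - \frac{23412}{79}$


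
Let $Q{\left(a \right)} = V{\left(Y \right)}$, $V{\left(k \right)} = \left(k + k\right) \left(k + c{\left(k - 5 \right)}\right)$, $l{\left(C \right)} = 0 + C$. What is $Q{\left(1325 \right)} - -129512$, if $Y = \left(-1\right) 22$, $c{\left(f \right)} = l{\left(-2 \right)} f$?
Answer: $128104$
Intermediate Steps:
$l{\left(C \right)} = C$
$c{\left(f \right)} = - 2 f$
$Y = -22$
$V{\left(k \right)} = 2 k \left(10 - k\right)$ ($V{\left(k \right)} = \left(k + k\right) \left(k - 2 \left(k - 5\right)\right) = 2 k \left(k - 2 \left(-5 + k\right)\right) = 2 k \left(k - \left(-10 + 2 k\right)\right) = 2 k \left(10 - k\right)$)
$Q{\left(a \right)} = -1408$ ($Q{\left(a \right)} = 2 \left(-22\right) \left(10 - -22\right) = 2 \left(-22\right) \left(10 + 22\right) = 2 \left(-22\right) 32 = -1408$)
$Q{\left(1325 \right)} - -129512 = -1408 - -129512 = -1408 + 129512 = 128104$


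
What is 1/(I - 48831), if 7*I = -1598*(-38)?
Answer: -7/281093 ≈ -2.4903e-5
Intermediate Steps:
I = 60724/7 (I = (-1598*(-38))/7 = (⅐)*60724 = 60724/7 ≈ 8674.9)
1/(I - 48831) = 1/(60724/7 - 48831) = 1/(-281093/7) = -7/281093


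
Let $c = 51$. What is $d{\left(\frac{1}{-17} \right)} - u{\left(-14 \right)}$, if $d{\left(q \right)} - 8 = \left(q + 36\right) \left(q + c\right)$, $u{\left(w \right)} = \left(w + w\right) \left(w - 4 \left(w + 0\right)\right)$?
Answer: $\frac{871302}{289} \approx 3014.9$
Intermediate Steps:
$u{\left(w \right)} = - 6 w^{2}$ ($u{\left(w \right)} = 2 w \left(w - 4 w\right) = 2 w \left(- 3 w\right) = - 6 w^{2}$)
$d{\left(q \right)} = 8 + \left(36 + q\right) \left(51 + q\right)$ ($d{\left(q \right)} = 8 + \left(q + 36\right) \left(q + 51\right) = 8 + \left(36 + q\right) \left(51 + q\right)$)
$d{\left(\frac{1}{-17} \right)} - u{\left(-14 \right)} = \left(1844 + \left(\frac{1}{-17}\right)^{2} + \frac{87}{-17}\right) - - 6 \left(-14\right)^{2} = \left(1844 + \left(- \frac{1}{17}\right)^{2} + 87 \left(- \frac{1}{17}\right)\right) - \left(-6\right) 196 = \left(1844 + \frac{1}{289} - \frac{87}{17}\right) - -1176 = \frac{531438}{289} + 1176 = \frac{871302}{289}$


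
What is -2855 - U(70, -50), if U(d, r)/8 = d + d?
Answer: -3975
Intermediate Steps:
U(d, r) = 16*d (U(d, r) = 8*(d + d) = 8*(2*d) = 16*d)
-2855 - U(70, -50) = -2855 - 16*70 = -2855 - 1*1120 = -2855 - 1120 = -3975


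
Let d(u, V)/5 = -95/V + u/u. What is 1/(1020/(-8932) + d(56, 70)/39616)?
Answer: -176925056/20212135 ≈ -8.7534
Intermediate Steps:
d(u, V) = 5 - 475/V (d(u, V) = 5*(-95/V + u/u) = 5*(-95/V + 1) = 5*(1 - 95/V) = 5 - 475/V)
1/(1020/(-8932) + d(56, 70)/39616) = 1/(1020/(-8932) + (5 - 475/70)/39616) = 1/(1020*(-1/8932) + (5 - 475*1/70)*(1/39616)) = 1/(-255/2233 + (5 - 95/14)*(1/39616)) = 1/(-255/2233 - 25/14*1/39616) = 1/(-255/2233 - 25/554624) = 1/(-20212135/176925056) = -176925056/20212135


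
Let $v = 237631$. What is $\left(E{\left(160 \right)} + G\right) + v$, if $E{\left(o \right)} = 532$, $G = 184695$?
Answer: $422858$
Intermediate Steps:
$\left(E{\left(160 \right)} + G\right) + v = \left(532 + 184695\right) + 237631 = 185227 + 237631 = 422858$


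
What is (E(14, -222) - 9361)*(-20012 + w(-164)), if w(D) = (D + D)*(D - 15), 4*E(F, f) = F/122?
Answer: -22098444975/61 ≈ -3.6227e+8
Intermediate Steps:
E(F, f) = F/488 (E(F, f) = (F/122)/4 = F/488)
w(D) = 2*D*(-15 + D) (w(D) = (2*D)*(-15 + D) = 2*D*(-15 + D))
(E(14, -222) - 9361)*(-20012 + w(-164)) = ((1/488)*14 - 9361)*(-20012 + 2*(-164)*(-15 - 164)) = (7/244 - 9361)*(-20012 + 2*(-164)*(-179)) = -2284077*(-20012 + 58712)/244 = -2284077/244*38700 = -22098444975/61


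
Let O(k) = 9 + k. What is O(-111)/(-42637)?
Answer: 102/42637 ≈ 0.0023923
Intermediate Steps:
O(-111)/(-42637) = (9 - 111)/(-42637) = -102*(-1/42637) = 102/42637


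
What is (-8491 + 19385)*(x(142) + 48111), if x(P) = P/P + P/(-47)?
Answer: 24632663068/47 ≈ 5.2410e+8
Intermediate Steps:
x(P) = 1 - P/47 (x(P) = 1 + P*(-1/47) = 1 - P/47)
(-8491 + 19385)*(x(142) + 48111) = (-8491 + 19385)*((1 - 1/47*142) + 48111) = 10894*((1 - 142/47) + 48111) = 10894*(-95/47 + 48111) = 10894*(2261122/47) = 24632663068/47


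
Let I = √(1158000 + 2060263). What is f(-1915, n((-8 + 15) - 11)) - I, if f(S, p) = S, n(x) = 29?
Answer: -1915 - √3218263 ≈ -3709.0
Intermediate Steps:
I = √3218263 ≈ 1794.0
f(-1915, n((-8 + 15) - 11)) - I = -1915 - √3218263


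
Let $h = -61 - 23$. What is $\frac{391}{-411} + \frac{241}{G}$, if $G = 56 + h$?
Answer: $- \frac{109999}{11508} \approx -9.5585$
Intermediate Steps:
$h = -84$ ($h = -61 - 23 = -84$)
$G = -28$ ($G = 56 - 84 = -28$)
$\frac{391}{-411} + \frac{241}{G} = \frac{391}{-411} + \frac{241}{-28} = 391 \left(- \frac{1}{411}\right) + 241 \left(- \frac{1}{28}\right) = - \frac{391}{411} - \frac{241}{28} = - \frac{109999}{11508}$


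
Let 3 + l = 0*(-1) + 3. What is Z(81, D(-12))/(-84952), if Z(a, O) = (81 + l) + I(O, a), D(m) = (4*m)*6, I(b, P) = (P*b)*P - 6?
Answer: 1889493/84952 ≈ 22.242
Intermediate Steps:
I(b, P) = -6 + b*P**2 (I(b, P) = b*P**2 - 6 = -6 + b*P**2)
l = 0 (l = -3 + (0*(-1) + 3) = -3 + (0 + 3) = -3 + 3 = 0)
D(m) = 24*m
Z(a, O) = 75 + O*a**2 (Z(a, O) = (81 + 0) + (-6 + O*a**2) = 81 + (-6 + O*a**2) = 75 + O*a**2)
Z(81, D(-12))/(-84952) = (75 + (24*(-12))*81**2)/(-84952) = (75 - 288*6561)*(-1/84952) = (75 - 1889568)*(-1/84952) = -1889493*(-1/84952) = 1889493/84952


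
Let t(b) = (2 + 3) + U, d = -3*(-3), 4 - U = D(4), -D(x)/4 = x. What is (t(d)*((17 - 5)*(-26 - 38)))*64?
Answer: -1228800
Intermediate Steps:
D(x) = -4*x
U = 20 (U = 4 - (-4)*4 = 4 - 1*(-16) = 4 + 16 = 20)
d = 9
t(b) = 25 (t(b) = (2 + 3) + 20 = 5 + 20 = 25)
(t(d)*((17 - 5)*(-26 - 38)))*64 = (25*((17 - 5)*(-26 - 38)))*64 = (25*(12*(-64)))*64 = (25*(-768))*64 = -19200*64 = -1228800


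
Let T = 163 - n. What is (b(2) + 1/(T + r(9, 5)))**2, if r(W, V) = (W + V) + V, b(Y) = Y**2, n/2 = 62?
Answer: 54289/3364 ≈ 16.138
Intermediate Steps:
n = 124 (n = 2*62 = 124)
r(W, V) = W + 2*V (r(W, V) = (V + W) + V = W + 2*V)
T = 39 (T = 163 - 1*124 = 163 - 124 = 39)
(b(2) + 1/(T + r(9, 5)))**2 = (2**2 + 1/(39 + (9 + 2*5)))**2 = (4 + 1/(39 + (9 + 10)))**2 = (4 + 1/(39 + 19))**2 = (4 + 1/58)**2 = (233/58)**2 = 54289/3364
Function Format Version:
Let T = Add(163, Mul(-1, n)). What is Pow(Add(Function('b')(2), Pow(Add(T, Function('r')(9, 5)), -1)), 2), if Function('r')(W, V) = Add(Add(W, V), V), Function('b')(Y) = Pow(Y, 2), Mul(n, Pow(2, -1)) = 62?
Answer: Rational(54289, 3364) ≈ 16.138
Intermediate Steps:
n = 124 (n = Mul(2, 62) = 124)
Function('r')(W, V) = Add(W, Mul(2, V)) (Function('r')(W, V) = Add(Add(V, W), V) = Add(W, Mul(2, V)))
T = 39 (T = Add(163, Mul(-1, 124)) = Add(163, -124) = 39)
Pow(Add(Function('b')(2), Pow(Add(T, Function('r')(9, 5)), -1)), 2) = Pow(Add(Pow(2, 2), Pow(Add(39, Add(9, Mul(2, 5))), -1)), 2) = Pow(Add(4, Pow(Add(39, Add(9, 10)), -1)), 2) = Pow(Add(4, Pow(Add(39, 19), -1)), 2) = Pow(Add(4, Pow(58, -1)), 2) = Pow(Add(4, Rational(1, 58)), 2) = Pow(Rational(233, 58), 2) = Rational(54289, 3364)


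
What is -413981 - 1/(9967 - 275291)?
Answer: -109839094843/265324 ≈ -4.1398e+5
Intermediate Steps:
-413981 - 1/(9967 - 275291) = -413981 - 1/(-265324) = -413981 - 1*(-1/265324) = -413981 + 1/265324 = -109839094843/265324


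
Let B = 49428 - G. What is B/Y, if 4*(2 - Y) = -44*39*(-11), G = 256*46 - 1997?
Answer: -39649/4717 ≈ -8.4055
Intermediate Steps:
G = 9779 (G = 11776 - 1997 = 9779)
Y = -4717 (Y = 2 - (-44*39)*(-11)/4 = 2 - (-429)*(-11) = 2 - ¼*18876 = 2 - 4719 = -4717)
B = 39649 (B = 49428 - 1*9779 = 49428 - 9779 = 39649)
B/Y = 39649/(-4717) = 39649*(-1/4717) = -39649/4717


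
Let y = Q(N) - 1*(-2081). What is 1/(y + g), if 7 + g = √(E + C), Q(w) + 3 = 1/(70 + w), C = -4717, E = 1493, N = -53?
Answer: 74817/155066875 - 289*I*√806/620267500 ≈ 0.00048248 - 1.3228e-5*I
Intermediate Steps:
Q(w) = -3 + 1/(70 + w)
y = 35327/17 (y = (-209 - 3*(-53))/(70 - 53) - 1*(-2081) = (-209 + 159)/17 + 2081 = (1/17)*(-50) + 2081 = -50/17 + 2081 = 35327/17 ≈ 2078.1)
g = -7 + 2*I*√806 (g = -7 + √(1493 - 4717) = -7 + √(-3224) = -7 + 2*I*√806 ≈ -7.0 + 56.78*I)
1/(y + g) = 1/(35327/17 + (-7 + 2*I*√806)) = 1/(35208/17 + 2*I*√806)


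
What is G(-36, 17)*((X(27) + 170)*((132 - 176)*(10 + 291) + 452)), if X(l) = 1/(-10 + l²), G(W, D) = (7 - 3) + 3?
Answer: -10945052664/719 ≈ -1.5223e+7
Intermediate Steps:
G(W, D) = 7 (G(W, D) = 4 + 3 = 7)
G(-36, 17)*((X(27) + 170)*((132 - 176)*(10 + 291) + 452)) = 7*((1/(-10 + 27²) + 170)*((132 - 176)*(10 + 291) + 452)) = 7*((1/(-10 + 729) + 170)*(-44*301 + 452)) = 7*((1/719 + 170)*(-13244 + 452)) = 7*((1/719 + 170)*(-12792)) = 7*((122231/719)*(-12792)) = 7*(-1563578952/719) = -10945052664/719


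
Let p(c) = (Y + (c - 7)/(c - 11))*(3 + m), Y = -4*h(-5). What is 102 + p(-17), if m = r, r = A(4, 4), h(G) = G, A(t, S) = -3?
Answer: 102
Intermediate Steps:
Y = 20 (Y = -4*(-5) = 20)
r = -3
m = -3
p(c) = 0 (p(c) = (20 + (c - 7)/(c - 11))*(3 - 3) = (20 + (-7 + c)/(-11 + c))*0 = 0)
102 + p(-17) = 102 + 0 = 102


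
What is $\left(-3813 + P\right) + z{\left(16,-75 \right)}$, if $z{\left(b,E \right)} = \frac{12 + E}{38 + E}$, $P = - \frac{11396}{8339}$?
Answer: $- \frac{1176370754}{308543} \approx -3812.7$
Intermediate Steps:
$P = - \frac{11396}{8339}$ ($P = \left(-11396\right) \frac{1}{8339} = - \frac{11396}{8339} \approx -1.3666$)
$z{\left(b,E \right)} = \frac{12 + E}{38 + E}$
$\left(-3813 + P\right) + z{\left(16,-75 \right)} = \left(-3813 - \frac{11396}{8339}\right) + \frac{12 - 75}{38 - 75} = - \frac{31808003}{8339} + \frac{1}{-37} \left(-63\right) = - \frac{31808003}{8339} - - \frac{63}{37} = - \frac{31808003}{8339} + \frac{63}{37} = - \frac{1176370754}{308543}$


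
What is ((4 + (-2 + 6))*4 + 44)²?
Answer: 5776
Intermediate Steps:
((4 + (-2 + 6))*4 + 44)² = ((4 + 4)*4 + 44)² = (8*4 + 44)² = (32 + 44)² = 76² = 5776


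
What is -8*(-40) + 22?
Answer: 342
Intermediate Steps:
-8*(-40) + 22 = 320 + 22 = 342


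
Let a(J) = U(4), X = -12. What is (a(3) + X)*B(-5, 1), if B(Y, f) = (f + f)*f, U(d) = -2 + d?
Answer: -20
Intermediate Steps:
B(Y, f) = 2*f**2 (B(Y, f) = (2*f)*f = 2*f**2)
a(J) = 2 (a(J) = -2 + 4 = 2)
(a(3) + X)*B(-5, 1) = (2 - 12)*(2*1**2) = -20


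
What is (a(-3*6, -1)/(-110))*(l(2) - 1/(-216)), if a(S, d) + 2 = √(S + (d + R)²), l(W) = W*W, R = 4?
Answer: 173/2376 - 173*I/1584 ≈ 0.072811 - 0.10922*I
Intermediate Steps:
l(W) = W²
a(S, d) = -2 + √(S + (4 + d)²) (a(S, d) = -2 + √(S + (d + 4)²) = -2 + √(S + (4 + d)²))
(a(-3*6, -1)/(-110))*(l(2) - 1/(-216)) = ((-2 + √(-3*6 + (4 - 1)²))/(-110))*(2² - 1/(-216)) = ((-2 + √(-18 + 3²))*(-1/110))*(4 - 1*(-1/216)) = ((-2 + √(-18 + 9))*(-1/110))*(4 + 1/216) = ((-2 + √(-9))*(-1/110))*(865/216) = ((-2 + 3*I)*(-1/110))*(865/216) = (1/55 - 3*I/110)*(865/216) = 173/2376 - 173*I/1584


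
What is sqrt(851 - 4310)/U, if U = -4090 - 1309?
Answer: -I*sqrt(3459)/5399 ≈ -0.010893*I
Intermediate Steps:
U = -5399
sqrt(851 - 4310)/U = sqrt(851 - 4310)/(-5399) = sqrt(-3459)*(-1/5399) = (I*sqrt(3459))*(-1/5399) = -I*sqrt(3459)/5399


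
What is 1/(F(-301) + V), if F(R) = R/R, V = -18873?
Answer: -1/18872 ≈ -5.2989e-5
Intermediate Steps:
F(R) = 1
1/(F(-301) + V) = 1/(1 - 18873) = 1/(-18872) = -1/18872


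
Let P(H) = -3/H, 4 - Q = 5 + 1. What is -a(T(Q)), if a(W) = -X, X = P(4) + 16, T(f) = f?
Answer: 61/4 ≈ 15.250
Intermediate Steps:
Q = -2 (Q = 4 - (5 + 1) = 4 - 1*6 = 4 - 6 = -2)
X = 61/4 (X = -3/4 + 16 = -3*¼ + 16 = -¾ + 16 = 61/4 ≈ 15.250)
a(W) = -61/4 (a(W) = -1*61/4 = -61/4)
-a(T(Q)) = -1*(-61/4) = 61/4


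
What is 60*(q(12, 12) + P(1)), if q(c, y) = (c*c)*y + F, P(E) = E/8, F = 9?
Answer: 208455/2 ≈ 1.0423e+5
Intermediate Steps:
P(E) = E/8 (P(E) = E*(⅛) = E/8)
q(c, y) = 9 + y*c² (q(c, y) = (c*c)*y + 9 = c²*y + 9 = y*c² + 9 = 9 + y*c²)
60*(q(12, 12) + P(1)) = 60*((9 + 12*12²) + (⅛)*1) = 60*((9 + 12*144) + ⅛) = 60*((9 + 1728) + ⅛) = 60*(1737 + ⅛) = 60*(13897/8) = 208455/2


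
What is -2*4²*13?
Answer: -416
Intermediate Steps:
-2*4²*13 = -32*13 = -2*208 = -416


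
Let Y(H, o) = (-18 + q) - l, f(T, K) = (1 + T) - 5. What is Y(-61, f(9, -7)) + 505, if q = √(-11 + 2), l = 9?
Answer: 478 + 3*I ≈ 478.0 + 3.0*I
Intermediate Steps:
f(T, K) = -4 + T
q = 3*I (q = √(-9) = 3*I ≈ 3.0*I)
Y(H, o) = -27 + 3*I (Y(H, o) = (-18 + 3*I) - 1*9 = (-18 + 3*I) - 9 = -27 + 3*I)
Y(-61, f(9, -7)) + 505 = (-27 + 3*I) + 505 = 478 + 3*I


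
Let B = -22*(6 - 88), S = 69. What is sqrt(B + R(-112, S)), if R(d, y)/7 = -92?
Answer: 2*sqrt(290) ≈ 34.059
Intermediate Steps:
R(d, y) = -644 (R(d, y) = 7*(-92) = -644)
B = 1804 (B = -22*(-82) = 1804)
sqrt(B + R(-112, S)) = sqrt(1804 - 644) = sqrt(1160) = 2*sqrt(290)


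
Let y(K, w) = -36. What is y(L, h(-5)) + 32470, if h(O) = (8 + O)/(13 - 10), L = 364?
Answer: 32434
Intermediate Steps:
h(O) = 8/3 + O/3 (h(O) = (8 + O)/3 = (8 + O)*(⅓) = 8/3 + O/3)
y(L, h(-5)) + 32470 = -36 + 32470 = 32434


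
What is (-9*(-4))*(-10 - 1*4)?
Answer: -504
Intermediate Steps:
(-9*(-4))*(-10 - 1*4) = 36*(-10 - 4) = 36*(-14) = -504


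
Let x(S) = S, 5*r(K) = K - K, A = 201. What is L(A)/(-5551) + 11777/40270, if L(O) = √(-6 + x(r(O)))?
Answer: 11777/40270 - I*√6/5551 ≈ 0.29245 - 0.00044127*I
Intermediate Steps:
r(K) = 0 (r(K) = (K - K)/5 = (⅕)*0 = 0)
L(O) = I*√6 (L(O) = √(-6 + 0) = √(-6) = I*√6)
L(A)/(-5551) + 11777/40270 = (I*√6)/(-5551) + 11777/40270 = (I*√6)*(-1/5551) + 11777*(1/40270) = -I*√6/5551 + 11777/40270 = 11777/40270 - I*√6/5551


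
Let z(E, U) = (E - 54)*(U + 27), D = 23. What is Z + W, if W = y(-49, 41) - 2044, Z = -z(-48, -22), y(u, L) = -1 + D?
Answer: -1512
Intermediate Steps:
y(u, L) = 22 (y(u, L) = -1 + 23 = 22)
z(E, U) = (-54 + E)*(27 + U)
Z = 510 (Z = -(-1458 - 54*(-22) + 27*(-48) - 48*(-22)) = -(-1458 + 1188 - 1296 + 1056) = -1*(-510) = 510)
W = -2022 (W = 22 - 2044 = -2022)
Z + W = 510 - 2022 = -1512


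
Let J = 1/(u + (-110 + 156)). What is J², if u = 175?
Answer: 1/48841 ≈ 2.0475e-5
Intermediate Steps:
J = 1/221 (J = 1/(175 + (-110 + 156)) = 1/(175 + 46) = 1/221 ≈ 0.0045249)
J² = (1/221)² = 1/48841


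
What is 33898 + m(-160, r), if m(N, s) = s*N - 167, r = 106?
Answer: 16771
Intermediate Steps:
m(N, s) = -167 + N*s (m(N, s) = N*s - 167 = -167 + N*s)
33898 + m(-160, r) = 33898 + (-167 - 160*106) = 33898 + (-167 - 16960) = 33898 - 17127 = 16771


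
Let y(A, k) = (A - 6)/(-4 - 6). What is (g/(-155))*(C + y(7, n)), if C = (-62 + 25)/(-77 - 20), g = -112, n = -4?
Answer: 15288/75175 ≈ 0.20337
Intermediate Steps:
y(A, k) = ⅗ - A/10 (y(A, k) = (-6 + A)/(-10) = (-6 + A)*(-⅒) = ⅗ - A/10)
C = 37/97 (C = -37/(-97) = -37*(-1/97) = 37/97 ≈ 0.38144)
(g/(-155))*(C + y(7, n)) = (-112/(-155))*(37/97 + (⅗ - ⅒*7)) = (-112*(-1/155))*(37/97 + (⅗ - 7/10)) = 112*(37/97 - ⅒)/155 = (112/155)*(273/970) = 15288/75175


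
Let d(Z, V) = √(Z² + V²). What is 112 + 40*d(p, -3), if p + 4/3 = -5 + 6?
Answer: 112 + 40*√82/3 ≈ 232.74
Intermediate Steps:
p = -⅓ (p = -4/3 + (-5 + 6) = -4/3 + 1 = -⅓ ≈ -0.33333)
d(Z, V) = √(V² + Z²)
112 + 40*d(p, -3) = 112 + 40*√((-3)² + (-⅓)²) = 112 + 40*√(9 + ⅑) = 112 + 40*√(82/9) = 112 + 40*(√82/3) = 112 + 40*√82/3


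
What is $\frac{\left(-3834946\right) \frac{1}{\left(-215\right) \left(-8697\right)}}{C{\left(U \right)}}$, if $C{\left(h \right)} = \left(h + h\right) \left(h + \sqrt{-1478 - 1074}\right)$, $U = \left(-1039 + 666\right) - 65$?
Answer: $- \frac{1917473}{363492332580} - \frac{1917473 i \sqrt{638}}{79604820835020} \approx -5.2751 \cdot 10^{-6} - 6.0842 \cdot 10^{-7} i$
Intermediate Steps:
$U = -438$ ($U = -373 - 65 = -438$)
$C{\left(h \right)} = 2 h \left(h + 2 i \sqrt{638}\right)$ ($C{\left(h \right)} = 2 h \left(h + \sqrt{-2552}\right) = 2 h \left(h + 2 i \sqrt{638}\right)$)
$\frac{\left(-3834946\right) \frac{1}{\left(-215\right) \left(-8697\right)}}{C{\left(U \right)}} = \frac{\left(-3834946\right) \frac{1}{\left(-215\right) \left(-8697\right)}}{2 \left(-438\right) \left(-438 + 2 i \sqrt{638}\right)} = \frac{\left(-3834946\right) \frac{1}{1869855}}{383688 - 1752 i \sqrt{638}} = - \frac{3834946}{1869855 \left(383688 - 1752 i \sqrt{638}\right)}$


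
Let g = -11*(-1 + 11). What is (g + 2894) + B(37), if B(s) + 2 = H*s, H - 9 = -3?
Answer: 3004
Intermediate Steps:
H = 6 (H = 9 - 3 = 6)
B(s) = -2 + 6*s
g = -110 (g = -11*10 = -110)
(g + 2894) + B(37) = (-110 + 2894) + (-2 + 6*37) = 2784 + (-2 + 222) = 2784 + 220 = 3004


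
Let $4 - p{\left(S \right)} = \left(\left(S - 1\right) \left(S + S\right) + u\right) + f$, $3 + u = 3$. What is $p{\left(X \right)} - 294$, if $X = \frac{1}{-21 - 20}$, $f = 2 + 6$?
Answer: $- \frac{501022}{1681} \approx -298.05$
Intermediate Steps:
$f = 8$
$u = 0$ ($u = -3 + 3 = 0$)
$X = - \frac{1}{41}$ ($X = \frac{1}{-41} = - \frac{1}{41} \approx -0.02439$)
$p{\left(S \right)} = -4 - 2 S \left(-1 + S\right)$ ($p{\left(S \right)} = 4 - \left(\left(\left(S - 1\right) \left(S + S\right) + 0\right) + 8\right) = 4 - \left(\left(\left(-1 + S\right) 2 S + 0\right) + 8\right) = 4 - \left(\left(2 S \left(-1 + S\right) + 0\right) + 8\right) = 4 - \left(2 S \left(-1 + S\right) + 8\right) = 4 - \left(8 + 2 S \left(-1 + S\right)\right) = -4 - 2 S \left(-1 + S\right)$)
$p{\left(X \right)} - 294 = \left(-4 - 2 \left(- \frac{1}{41}\right)^{2} + 2 \left(- \frac{1}{41}\right)\right) - 294 = \left(-4 - \frac{2}{1681} - \frac{2}{41}\right) - 294 = - \frac{6808}{1681} - 294 = - \frac{501022}{1681}$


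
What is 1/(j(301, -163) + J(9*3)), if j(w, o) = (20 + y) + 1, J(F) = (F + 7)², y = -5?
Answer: 1/1172 ≈ 0.00085324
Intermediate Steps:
J(F) = (7 + F)²
j(w, o) = 16 (j(w, o) = (20 - 5) + 1 = 15 + 1 = 16)
1/(j(301, -163) + J(9*3)) = 1/(16 + (7 + 9*3)²) = 1/(16 + (7 + 27)²) = 1/(16 + 34²) = 1/(16 + 1156) = 1/1172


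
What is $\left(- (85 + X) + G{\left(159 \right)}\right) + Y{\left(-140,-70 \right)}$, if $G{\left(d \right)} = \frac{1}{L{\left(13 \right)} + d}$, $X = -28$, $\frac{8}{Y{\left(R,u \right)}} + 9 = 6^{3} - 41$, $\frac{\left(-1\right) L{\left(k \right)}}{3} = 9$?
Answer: $- \frac{623881}{10956} \approx -56.944$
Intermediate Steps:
$L{\left(k \right)} = -27$ ($L{\left(k \right)} = \left(-3\right) 9 = -27$)
$Y{\left(R,u \right)} = \frac{4}{83}$ ($Y{\left(R,u \right)} = \frac{8}{-9 - \left(41 - 6^{3}\right)} = \frac{8}{-9 + \left(216 - 41\right)} = \frac{8}{-9 + 175} = \frac{8}{166} = 8 \cdot \frac{1}{166} = \frac{4}{83}$)
$G{\left(d \right)} = \frac{1}{-27 + d}$
$\left(- (85 + X) + G{\left(159 \right)}\right) + Y{\left(-140,-70 \right)} = \left(- (85 - 28) + \frac{1}{-27 + 159}\right) + \frac{4}{83} = \left(\left(-1\right) 57 + \frac{1}{132}\right) + \frac{4}{83} = \left(-57 + \frac{1}{132}\right) + \frac{4}{83} = - \frac{7523}{132} + \frac{4}{83} = - \frac{623881}{10956}$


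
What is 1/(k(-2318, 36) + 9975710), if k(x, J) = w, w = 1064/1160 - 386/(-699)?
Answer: 101355/1011088235987 ≈ 1.0024e-7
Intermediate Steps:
w = 148937/101355 (w = 1064*(1/1160) - 386*(-1/699) = 133/145 + 386/699 = 148937/101355 ≈ 1.4695)
k(x, J) = 148937/101355
1/(k(-2318, 36) + 9975710) = 1/(148937/101355 + 9975710) = 1/(1011088235987/101355) = 101355/1011088235987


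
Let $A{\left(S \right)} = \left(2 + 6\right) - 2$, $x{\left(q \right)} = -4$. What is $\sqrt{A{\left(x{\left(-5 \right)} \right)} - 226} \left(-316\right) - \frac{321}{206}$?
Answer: $- \frac{321}{206} - 632 i \sqrt{55} \approx -1.5583 - 4687.0 i$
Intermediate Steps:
$A{\left(S \right)} = 6$ ($A{\left(S \right)} = 8 - 2 = 6$)
$\sqrt{A{\left(x{\left(-5 \right)} \right)} - 226} \left(-316\right) - \frac{321}{206} = \sqrt{6 - 226} \left(-316\right) - \frac{321}{206} = \sqrt{-220} \left(-316\right) - \frac{321}{206} = 2 i \sqrt{55} \left(-316\right) - \frac{321}{206} = - 632 i \sqrt{55} - \frac{321}{206} = - \frac{321}{206} - 632 i \sqrt{55}$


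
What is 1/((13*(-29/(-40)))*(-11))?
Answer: -40/4147 ≈ -0.0096455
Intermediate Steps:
1/((13*(-29/(-40)))*(-11)) = 1/((13*(-29*(-1/40)))*(-11)) = 1/((13*(29/40))*(-11)) = 1/((377/40)*(-11)) = 1/(-4147/40) = -40/4147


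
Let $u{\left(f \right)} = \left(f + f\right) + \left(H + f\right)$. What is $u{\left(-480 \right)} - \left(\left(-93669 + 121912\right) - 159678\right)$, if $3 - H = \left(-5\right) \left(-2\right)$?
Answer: $129988$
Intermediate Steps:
$H = -7$ ($H = 3 - \left(-5\right) \left(-2\right) = 3 - 10 = -7$)
$u{\left(f \right)} = -7 + 3 f$ ($u{\left(f \right)} = \left(f + f\right) + \left(-7 + f\right) = 2 f + \left(-7 + f\right) = -7 + 3 f$)
$u{\left(-480 \right)} - \left(\left(-93669 + 121912\right) - 159678\right) = \left(-7 + 3 \left(-480\right)\right) - \left(\left(-93669 + 121912\right) - 159678\right) = \left(-7 - 1440\right) - \left(28243 - 159678\right) = -1447 - -131435 = -1447 + 131435 = 129988$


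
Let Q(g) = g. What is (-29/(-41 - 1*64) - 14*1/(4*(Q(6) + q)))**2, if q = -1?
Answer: 7921/44100 ≈ 0.17961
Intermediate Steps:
(-29/(-41 - 1*64) - 14*1/(4*(Q(6) + q)))**2 = (-29/(-41 - 1*64) - 14*1/(4*(6 - 1)))**2 = (-29/(-41 - 64) - 14/(4*5))**2 = (-29/(-105) - 14/20)**2 = (-29*(-1/105) - 14*1/20)**2 = (29/105 - 7/10)**2 = (-89/210)**2 = 7921/44100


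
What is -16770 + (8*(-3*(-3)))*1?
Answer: -16698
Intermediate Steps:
-16770 + (8*(-3*(-3)))*1 = -16770 + (8*9)*1 = -16770 + 72*1 = -16770 + 72 = -16698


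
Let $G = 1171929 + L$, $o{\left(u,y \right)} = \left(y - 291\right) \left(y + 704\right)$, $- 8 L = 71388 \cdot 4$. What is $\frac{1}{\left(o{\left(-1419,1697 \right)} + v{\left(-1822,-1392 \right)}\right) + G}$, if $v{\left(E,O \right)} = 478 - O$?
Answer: $\frac{1}{4513911} \approx 2.2154 \cdot 10^{-7}$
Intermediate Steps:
$L = -35694$ ($L = - \frac{71388 \cdot 4}{8} = \left(- \frac{1}{8}\right) 285552 = -35694$)
$o{\left(u,y \right)} = \left(-291 + y\right) \left(704 + y\right)$
$G = 1136235$ ($G = 1171929 - 35694 = 1136235$)
$\frac{1}{\left(o{\left(-1419,1697 \right)} + v{\left(-1822,-1392 \right)}\right) + G} = \frac{1}{\left(\left(-204864 + 1697^{2} + 413 \cdot 1697\right) + \left(478 - -1392\right)\right) + 1136235} = \frac{1}{\left(\left(-204864 + 2879809 + 700861\right) + \left(478 + 1392\right)\right) + 1136235} = \frac{1}{\left(3375806 + 1870\right) + 1136235} = \frac{1}{3377676 + 1136235} = \frac{1}{4513911}$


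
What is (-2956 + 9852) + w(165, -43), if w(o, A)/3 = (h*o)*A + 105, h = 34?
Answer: -716479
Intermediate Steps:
w(o, A) = 315 + 102*A*o (w(o, A) = 3*((34*o)*A + 105) = 3*(34*A*o + 105) = 3*(105 + 34*A*o) = 315 + 102*A*o)
(-2956 + 9852) + w(165, -43) = (-2956 + 9852) + (315 + 102*(-43)*165) = 6896 + (315 - 723690) = 6896 - 723375 = -716479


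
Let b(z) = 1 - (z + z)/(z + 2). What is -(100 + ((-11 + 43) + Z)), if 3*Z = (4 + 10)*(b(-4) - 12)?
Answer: -62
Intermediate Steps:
b(z) = 1 - 2*z/(2 + z)
Z = -70 (Z = ((4 + 10)*((2 - 1*(-4))/(2 - 4) - 12))/3 = (14*((2 + 4)/(-2) - 12))/3 = (14*(-½*6 - 12))/3 = (14*(-3 - 12))/3 = (14*(-15))/3 = (⅓)*(-210) = -70)
-(100 + ((-11 + 43) + Z)) = -(100 + ((-11 + 43) - 70)) = -(100 + (32 - 70)) = -(100 - 38) = -1*62 = -62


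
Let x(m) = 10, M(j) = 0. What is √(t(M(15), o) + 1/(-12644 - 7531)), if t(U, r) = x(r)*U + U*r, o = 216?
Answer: I*√807/4035 ≈ 0.0070403*I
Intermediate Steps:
t(U, r) = 10*U + U*r
√(t(M(15), o) + 1/(-12644 - 7531)) = √(0*(10 + 216) + 1/(-12644 - 7531)) = √(0*226 + 1/(-20175)) = √(0 - 1/20175) = √(-1/20175) = I*√807/4035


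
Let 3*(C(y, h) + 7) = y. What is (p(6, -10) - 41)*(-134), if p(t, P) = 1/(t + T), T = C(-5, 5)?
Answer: 22177/4 ≈ 5544.3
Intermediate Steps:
C(y, h) = -7 + y/3
T = -26/3 (T = -7 + (⅓)*(-5) = -7 - 5/3 = -26/3 ≈ -8.6667)
p(t, P) = 1/(-26/3 + t) (p(t, P) = 1/(t - 26/3) = 1/(-26/3 + t))
(p(6, -10) - 41)*(-134) = (3/(-26 + 3*6) - 41)*(-134) = (3/(-26 + 18) - 41)*(-134) = (3/(-8) - 41)*(-134) = (3*(-⅛) - 41)*(-134) = (-3/8 - 41)*(-134) = -331/8*(-134) = 22177/4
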